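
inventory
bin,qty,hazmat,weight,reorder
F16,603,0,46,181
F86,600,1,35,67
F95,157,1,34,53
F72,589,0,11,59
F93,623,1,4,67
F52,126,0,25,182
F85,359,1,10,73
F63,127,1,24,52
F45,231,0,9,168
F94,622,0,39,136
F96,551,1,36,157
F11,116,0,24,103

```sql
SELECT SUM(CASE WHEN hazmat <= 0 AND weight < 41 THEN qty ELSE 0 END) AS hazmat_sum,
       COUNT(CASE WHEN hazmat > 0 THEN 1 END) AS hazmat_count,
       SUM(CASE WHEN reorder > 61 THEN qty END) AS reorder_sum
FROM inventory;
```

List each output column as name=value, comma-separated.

hazmat_sum=1684, hazmat_count=6, reorder_sum=3831

[hazmat_sum: hazmat <= 0 AND weight < 41]
bin=F16: ✗
bin=F86: ✗
bin=F95: ✗
bin=F72: ✓ → 589
bin=F93: ✗
bin=F52: ✓ → 126
bin=F85: ✗
bin=F63: ✗
bin=F45: ✓ → 231
bin=F94: ✓ → 622
bin=F96: ✗
bin=F11: ✓ → 116
hazmat_sum = 589 + 126 + 231 + 622 + 116 = 1684
—
[hazmat_count: hazmat > 0]
bin=F16: ✗
bin=F86: ✓ → 1
bin=F95: ✓ → 1
bin=F72: ✗
bin=F93: ✓ → 1
bin=F52: ✗
bin=F85: ✓ → 1
bin=F63: ✓ → 1
bin=F45: ✗
bin=F94: ✗
bin=F96: ✓ → 1
bin=F11: ✗
hazmat_count = COUNT(1, 1, 1, 1, 1, 1) = 6
—
[reorder_sum: reorder > 61]
bin=F16: ✓ → 603
bin=F86: ✓ → 600
bin=F95: ✗
bin=F72: ✗
bin=F93: ✓ → 623
bin=F52: ✓ → 126
bin=F85: ✓ → 359
bin=F63: ✗
bin=F45: ✓ → 231
bin=F94: ✓ → 622
bin=F96: ✓ → 551
bin=F11: ✓ → 116
reorder_sum = 603 + 600 + 623 + 126 + 359 + 231 + 622 + 551 + 116 = 3831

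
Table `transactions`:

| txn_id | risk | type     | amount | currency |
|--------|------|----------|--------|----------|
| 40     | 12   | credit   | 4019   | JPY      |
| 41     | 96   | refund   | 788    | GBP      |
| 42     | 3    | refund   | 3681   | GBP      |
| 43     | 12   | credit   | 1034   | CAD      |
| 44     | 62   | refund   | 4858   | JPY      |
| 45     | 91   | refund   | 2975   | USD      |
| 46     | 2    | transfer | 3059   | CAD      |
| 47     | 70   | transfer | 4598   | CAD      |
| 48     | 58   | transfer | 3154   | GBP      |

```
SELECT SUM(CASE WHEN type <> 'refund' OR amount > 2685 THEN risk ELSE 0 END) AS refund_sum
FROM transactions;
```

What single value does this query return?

txn_id=40: ✓ → 12
txn_id=41: ✗
txn_id=42: ✓ → 3
txn_id=43: ✓ → 12
txn_id=44: ✓ → 62
txn_id=45: ✓ → 91
txn_id=46: ✓ → 2
txn_id=47: ✓ → 70
txn_id=48: ✓ → 58
refund_sum = 12 + 3 + 12 + 62 + 91 + 2 + 70 + 58 = 310

310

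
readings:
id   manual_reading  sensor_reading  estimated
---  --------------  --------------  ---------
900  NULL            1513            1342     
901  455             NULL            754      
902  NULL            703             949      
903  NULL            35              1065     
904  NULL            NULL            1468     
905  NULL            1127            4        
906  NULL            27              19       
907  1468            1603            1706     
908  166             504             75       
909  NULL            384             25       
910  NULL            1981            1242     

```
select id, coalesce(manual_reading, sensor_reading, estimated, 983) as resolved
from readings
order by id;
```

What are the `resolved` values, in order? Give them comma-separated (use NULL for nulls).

1513, 455, 703, 35, 1468, 1127, 27, 1468, 166, 384, 1981

id=900: manual_reading=NULL, sensor_reading=1513 → 1513
id=901: manual_reading=455 → 455
id=902: manual_reading=NULL, sensor_reading=703 → 703
id=903: manual_reading=NULL, sensor_reading=35 → 35
id=904: manual_reading=NULL, sensor_reading=NULL, estimated=1468 → 1468
id=905: manual_reading=NULL, sensor_reading=1127 → 1127
id=906: manual_reading=NULL, sensor_reading=27 → 27
id=907: manual_reading=1468 → 1468
id=908: manual_reading=166 → 166
id=909: manual_reading=NULL, sensor_reading=384 → 384
id=910: manual_reading=NULL, sensor_reading=1981 → 1981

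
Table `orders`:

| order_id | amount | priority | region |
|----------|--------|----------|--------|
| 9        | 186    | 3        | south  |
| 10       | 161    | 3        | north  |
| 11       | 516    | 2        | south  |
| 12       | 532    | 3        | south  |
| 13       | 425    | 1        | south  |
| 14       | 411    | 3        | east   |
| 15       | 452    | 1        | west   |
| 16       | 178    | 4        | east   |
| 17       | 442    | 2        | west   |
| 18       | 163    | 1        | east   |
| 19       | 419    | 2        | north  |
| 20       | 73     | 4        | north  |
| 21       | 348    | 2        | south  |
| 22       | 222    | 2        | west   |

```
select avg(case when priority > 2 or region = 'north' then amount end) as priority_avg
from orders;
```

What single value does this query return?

order_id=9: ✓ → 186
order_id=10: ✓ → 161
order_id=11: ✗
order_id=12: ✓ → 532
order_id=13: ✗
order_id=14: ✓ → 411
order_id=15: ✗
order_id=16: ✓ → 178
order_id=17: ✗
order_id=18: ✗
order_id=19: ✓ → 419
order_id=20: ✓ → 73
order_id=21: ✗
order_id=22: ✗
priority_avg = (186 + 161 + 532 + 411 + 178 + 419 + 73) / 7 = 280

280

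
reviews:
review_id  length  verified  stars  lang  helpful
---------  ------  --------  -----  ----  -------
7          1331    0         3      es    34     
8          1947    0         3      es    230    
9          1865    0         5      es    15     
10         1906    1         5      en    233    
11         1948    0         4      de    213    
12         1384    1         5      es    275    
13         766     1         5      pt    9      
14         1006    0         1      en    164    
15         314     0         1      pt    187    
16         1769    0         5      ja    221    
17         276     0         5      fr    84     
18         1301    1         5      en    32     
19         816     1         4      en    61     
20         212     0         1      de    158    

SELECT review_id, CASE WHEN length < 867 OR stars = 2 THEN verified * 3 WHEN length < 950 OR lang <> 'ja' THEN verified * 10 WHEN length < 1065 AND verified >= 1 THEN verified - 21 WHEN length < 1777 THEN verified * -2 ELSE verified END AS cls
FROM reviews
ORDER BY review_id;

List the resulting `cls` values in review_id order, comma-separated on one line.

review_id=7: length < 950 OR lang <> 'ja' → 0
review_id=8: length < 950 OR lang <> 'ja' → 0
review_id=9: length < 950 OR lang <> 'ja' → 0
review_id=10: length < 950 OR lang <> 'ja' → 10
review_id=11: length < 950 OR lang <> 'ja' → 0
review_id=12: length < 950 OR lang <> 'ja' → 10
review_id=13: length < 867 OR stars = 2 → 3
review_id=14: length < 950 OR lang <> 'ja' → 0
review_id=15: length < 867 OR stars = 2 → 0
review_id=16: length < 1777 → 0
review_id=17: length < 867 OR stars = 2 → 0
review_id=18: length < 950 OR lang <> 'ja' → 10
review_id=19: length < 867 OR stars = 2 → 3
review_id=20: length < 867 OR stars = 2 → 0

0, 0, 0, 10, 0, 10, 3, 0, 0, 0, 0, 10, 3, 0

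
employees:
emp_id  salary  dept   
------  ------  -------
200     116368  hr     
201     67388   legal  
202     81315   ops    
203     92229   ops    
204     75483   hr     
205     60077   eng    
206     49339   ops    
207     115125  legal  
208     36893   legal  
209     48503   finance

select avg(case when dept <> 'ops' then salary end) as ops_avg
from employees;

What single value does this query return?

emp_id=200: ✓ → 116368
emp_id=201: ✓ → 67388
emp_id=202: ✗
emp_id=203: ✗
emp_id=204: ✓ → 75483
emp_id=205: ✓ → 60077
emp_id=206: ✗
emp_id=207: ✓ → 115125
emp_id=208: ✓ → 36893
emp_id=209: ✓ → 48503
ops_avg = (116368 + 67388 + 75483 + 60077 + 115125 + 36893 + 48503) / 7 = 74262.4285714286

74262.4285714286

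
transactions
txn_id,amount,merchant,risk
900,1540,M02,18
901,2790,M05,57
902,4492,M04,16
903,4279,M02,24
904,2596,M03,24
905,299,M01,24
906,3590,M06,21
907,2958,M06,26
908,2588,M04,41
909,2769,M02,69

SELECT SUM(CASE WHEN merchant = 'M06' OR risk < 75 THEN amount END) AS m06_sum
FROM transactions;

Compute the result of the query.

txn_id=900: ✓ → 1540
txn_id=901: ✓ → 2790
txn_id=902: ✓ → 4492
txn_id=903: ✓ → 4279
txn_id=904: ✓ → 2596
txn_id=905: ✓ → 299
txn_id=906: ✓ → 3590
txn_id=907: ✓ → 2958
txn_id=908: ✓ → 2588
txn_id=909: ✓ → 2769
m06_sum = 1540 + 2790 + 4492 + 4279 + 2596 + 299 + 3590 + 2958 + 2588 + 2769 = 27901

27901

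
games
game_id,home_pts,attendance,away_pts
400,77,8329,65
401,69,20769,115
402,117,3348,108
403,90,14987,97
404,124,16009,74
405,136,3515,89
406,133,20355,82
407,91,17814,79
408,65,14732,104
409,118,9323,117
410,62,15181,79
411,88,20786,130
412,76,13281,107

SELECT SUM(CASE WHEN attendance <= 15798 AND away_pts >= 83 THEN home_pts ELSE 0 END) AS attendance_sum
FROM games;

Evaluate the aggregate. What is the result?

game_id=400: ✗
game_id=401: ✗
game_id=402: ✓ → 117
game_id=403: ✓ → 90
game_id=404: ✗
game_id=405: ✓ → 136
game_id=406: ✗
game_id=407: ✗
game_id=408: ✓ → 65
game_id=409: ✓ → 118
game_id=410: ✗
game_id=411: ✗
game_id=412: ✓ → 76
attendance_sum = 117 + 90 + 136 + 65 + 118 + 76 = 602

602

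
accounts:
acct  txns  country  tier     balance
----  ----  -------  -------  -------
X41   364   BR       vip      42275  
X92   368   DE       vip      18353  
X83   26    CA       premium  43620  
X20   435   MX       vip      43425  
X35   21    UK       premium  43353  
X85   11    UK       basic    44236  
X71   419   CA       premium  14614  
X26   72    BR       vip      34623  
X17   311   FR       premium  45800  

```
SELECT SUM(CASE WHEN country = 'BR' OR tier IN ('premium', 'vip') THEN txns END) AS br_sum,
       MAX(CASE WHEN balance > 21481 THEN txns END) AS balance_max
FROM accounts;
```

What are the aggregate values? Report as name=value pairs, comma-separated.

br_sum=2016, balance_max=435

[br_sum: country = 'BR' OR tier IN ('premium', 'vip')]
acct=X41: ✓ → 364
acct=X92: ✓ → 368
acct=X83: ✓ → 26
acct=X20: ✓ → 435
acct=X35: ✓ → 21
acct=X85: ✗
acct=X71: ✓ → 419
acct=X26: ✓ → 72
acct=X17: ✓ → 311
br_sum = 364 + 368 + 26 + 435 + 21 + 419 + 72 + 311 = 2016
—
[balance_max: balance > 21481]
acct=X41: ✓ → 364
acct=X92: ✗
acct=X83: ✓ → 26
acct=X20: ✓ → 435
acct=X35: ✓ → 21
acct=X85: ✓ → 11
acct=X71: ✗
acct=X26: ✓ → 72
acct=X17: ✓ → 311
balance_max = MAX(364, 26, 435, 21, 11, 72, 311) = 435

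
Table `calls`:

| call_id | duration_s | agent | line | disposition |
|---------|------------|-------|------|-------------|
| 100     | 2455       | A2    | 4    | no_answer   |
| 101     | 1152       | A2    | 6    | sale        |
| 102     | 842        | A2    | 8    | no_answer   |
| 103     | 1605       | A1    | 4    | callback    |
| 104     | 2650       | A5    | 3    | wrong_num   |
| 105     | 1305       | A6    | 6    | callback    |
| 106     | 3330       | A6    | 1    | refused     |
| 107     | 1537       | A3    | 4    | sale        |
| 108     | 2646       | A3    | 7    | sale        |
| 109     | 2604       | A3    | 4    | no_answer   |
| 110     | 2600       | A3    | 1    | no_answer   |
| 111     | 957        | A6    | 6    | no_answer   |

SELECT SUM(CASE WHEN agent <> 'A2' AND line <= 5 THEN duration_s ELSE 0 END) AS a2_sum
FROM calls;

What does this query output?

call_id=100: ✗
call_id=101: ✗
call_id=102: ✗
call_id=103: ✓ → 1605
call_id=104: ✓ → 2650
call_id=105: ✗
call_id=106: ✓ → 3330
call_id=107: ✓ → 1537
call_id=108: ✗
call_id=109: ✓ → 2604
call_id=110: ✓ → 2600
call_id=111: ✗
a2_sum = 1605 + 2650 + 3330 + 1537 + 2604 + 2600 = 14326

14326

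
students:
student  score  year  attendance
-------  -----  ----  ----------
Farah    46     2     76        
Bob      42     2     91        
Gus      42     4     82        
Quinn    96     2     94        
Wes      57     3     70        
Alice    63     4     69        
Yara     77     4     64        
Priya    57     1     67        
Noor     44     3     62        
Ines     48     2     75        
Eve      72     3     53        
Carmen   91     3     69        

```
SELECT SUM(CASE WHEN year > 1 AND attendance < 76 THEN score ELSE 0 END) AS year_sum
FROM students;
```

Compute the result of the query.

452

student=Farah: ✗
student=Bob: ✗
student=Gus: ✗
student=Quinn: ✗
student=Wes: ✓ → 57
student=Alice: ✓ → 63
student=Yara: ✓ → 77
student=Priya: ✗
student=Noor: ✓ → 44
student=Ines: ✓ → 48
student=Eve: ✓ → 72
student=Carmen: ✓ → 91
year_sum = 57 + 63 + 77 + 44 + 48 + 72 + 91 = 452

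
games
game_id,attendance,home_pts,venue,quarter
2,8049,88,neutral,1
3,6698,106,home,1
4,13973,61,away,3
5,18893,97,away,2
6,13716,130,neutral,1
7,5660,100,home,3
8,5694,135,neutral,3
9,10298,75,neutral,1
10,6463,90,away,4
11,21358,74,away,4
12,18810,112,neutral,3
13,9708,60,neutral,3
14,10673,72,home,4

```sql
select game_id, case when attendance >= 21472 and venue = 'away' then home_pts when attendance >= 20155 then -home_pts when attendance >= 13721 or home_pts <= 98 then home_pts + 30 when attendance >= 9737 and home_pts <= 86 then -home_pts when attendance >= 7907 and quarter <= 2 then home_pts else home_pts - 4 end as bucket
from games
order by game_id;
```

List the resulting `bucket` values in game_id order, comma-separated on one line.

118, 102, 91, 127, 130, 96, 131, 105, 120, -74, 142, 90, 102

game_id=2: attendance >= 13721 or home_pts <= 98 → 118
game_id=3: ELSE → 102
game_id=4: attendance >= 13721 or home_pts <= 98 → 91
game_id=5: attendance >= 13721 or home_pts <= 98 → 127
game_id=6: attendance >= 7907 and quarter <= 2 → 130
game_id=7: ELSE → 96
game_id=8: ELSE → 131
game_id=9: attendance >= 13721 or home_pts <= 98 → 105
game_id=10: attendance >= 13721 or home_pts <= 98 → 120
game_id=11: attendance >= 20155 → -74
game_id=12: attendance >= 13721 or home_pts <= 98 → 142
game_id=13: attendance >= 13721 or home_pts <= 98 → 90
game_id=14: attendance >= 13721 or home_pts <= 98 → 102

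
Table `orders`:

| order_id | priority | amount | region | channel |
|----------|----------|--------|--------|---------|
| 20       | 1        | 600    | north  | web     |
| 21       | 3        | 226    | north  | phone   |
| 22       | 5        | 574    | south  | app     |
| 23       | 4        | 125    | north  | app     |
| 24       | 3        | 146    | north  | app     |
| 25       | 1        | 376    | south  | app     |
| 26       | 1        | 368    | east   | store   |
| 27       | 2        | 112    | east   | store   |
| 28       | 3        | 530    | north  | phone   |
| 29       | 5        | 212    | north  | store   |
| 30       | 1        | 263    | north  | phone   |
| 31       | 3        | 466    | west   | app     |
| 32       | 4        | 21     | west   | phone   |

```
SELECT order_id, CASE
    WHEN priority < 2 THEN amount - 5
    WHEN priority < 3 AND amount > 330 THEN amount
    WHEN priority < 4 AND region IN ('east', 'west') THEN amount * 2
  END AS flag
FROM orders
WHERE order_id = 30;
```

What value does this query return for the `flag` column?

order_id = 30: priority=1, amount=263, region=north, channel=phone.
priority < 2 → true → 258

258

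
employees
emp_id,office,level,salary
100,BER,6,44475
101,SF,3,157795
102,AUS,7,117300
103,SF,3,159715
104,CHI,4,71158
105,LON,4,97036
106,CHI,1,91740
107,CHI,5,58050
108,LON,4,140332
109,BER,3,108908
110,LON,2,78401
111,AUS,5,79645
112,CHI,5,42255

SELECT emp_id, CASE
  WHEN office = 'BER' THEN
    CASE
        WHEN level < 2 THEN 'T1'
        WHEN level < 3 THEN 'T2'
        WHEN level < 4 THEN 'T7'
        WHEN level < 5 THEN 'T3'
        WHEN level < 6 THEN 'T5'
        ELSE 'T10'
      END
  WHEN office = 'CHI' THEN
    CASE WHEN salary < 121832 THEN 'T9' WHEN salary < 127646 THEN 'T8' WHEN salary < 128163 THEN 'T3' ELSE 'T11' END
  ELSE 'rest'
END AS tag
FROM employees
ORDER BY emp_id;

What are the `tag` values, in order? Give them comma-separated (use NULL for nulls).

emp_id=100: office='BER' → inner[ELSE] → T10
emp_id=101: office='SF' → outer ELSE → rest
emp_id=102: office='AUS' → outer ELSE → rest
emp_id=103: office='SF' → outer ELSE → rest
emp_id=104: office='CHI' → inner[salary < 121832] → T9
emp_id=105: office='LON' → outer ELSE → rest
emp_id=106: office='CHI' → inner[salary < 121832] → T9
emp_id=107: office='CHI' → inner[salary < 121832] → T9
emp_id=108: office='LON' → outer ELSE → rest
emp_id=109: office='BER' → inner[level < 4] → T7
emp_id=110: office='LON' → outer ELSE → rest
emp_id=111: office='AUS' → outer ELSE → rest
emp_id=112: office='CHI' → inner[salary < 121832] → T9

T10, rest, rest, rest, T9, rest, T9, T9, rest, T7, rest, rest, T9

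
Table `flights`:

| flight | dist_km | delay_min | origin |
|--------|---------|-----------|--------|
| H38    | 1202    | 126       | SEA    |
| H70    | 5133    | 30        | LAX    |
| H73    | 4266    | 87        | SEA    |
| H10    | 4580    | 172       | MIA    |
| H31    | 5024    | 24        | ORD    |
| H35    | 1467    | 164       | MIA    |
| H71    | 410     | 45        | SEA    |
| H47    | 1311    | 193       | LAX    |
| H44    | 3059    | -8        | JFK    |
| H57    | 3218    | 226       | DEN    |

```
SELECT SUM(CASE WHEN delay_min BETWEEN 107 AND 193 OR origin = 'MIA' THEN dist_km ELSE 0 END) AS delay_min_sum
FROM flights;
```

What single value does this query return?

flight=H38: ✓ → 1202
flight=H70: ✗
flight=H73: ✗
flight=H10: ✓ → 4580
flight=H31: ✗
flight=H35: ✓ → 1467
flight=H71: ✗
flight=H47: ✓ → 1311
flight=H44: ✗
flight=H57: ✗
delay_min_sum = 1202 + 4580 + 1467 + 1311 = 8560

8560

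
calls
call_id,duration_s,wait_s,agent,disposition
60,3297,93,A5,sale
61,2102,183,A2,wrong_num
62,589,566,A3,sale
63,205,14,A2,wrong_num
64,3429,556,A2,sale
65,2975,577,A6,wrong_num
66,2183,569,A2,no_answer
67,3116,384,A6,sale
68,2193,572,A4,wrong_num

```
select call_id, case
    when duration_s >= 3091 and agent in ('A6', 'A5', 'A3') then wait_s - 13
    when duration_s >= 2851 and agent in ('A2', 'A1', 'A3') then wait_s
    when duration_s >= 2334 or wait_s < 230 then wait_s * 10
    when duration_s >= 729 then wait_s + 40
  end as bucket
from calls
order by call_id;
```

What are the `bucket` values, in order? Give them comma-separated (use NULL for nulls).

80, 1830, NULL, 140, 556, 5770, 609, 371, 612

call_id=60: duration_s >= 3091 and agent in ('A6', 'A5', 'A3') → 80
call_id=61: duration_s >= 2334 or wait_s < 230 → 1830
call_id=62: (no match → NULL) → NULL
call_id=63: duration_s >= 2334 or wait_s < 230 → 140
call_id=64: duration_s >= 2851 and agent in ('A2', 'A1', 'A3') → 556
call_id=65: duration_s >= 2334 or wait_s < 230 → 5770
call_id=66: duration_s >= 729 → 609
call_id=67: duration_s >= 3091 and agent in ('A6', 'A5', 'A3') → 371
call_id=68: duration_s >= 729 → 612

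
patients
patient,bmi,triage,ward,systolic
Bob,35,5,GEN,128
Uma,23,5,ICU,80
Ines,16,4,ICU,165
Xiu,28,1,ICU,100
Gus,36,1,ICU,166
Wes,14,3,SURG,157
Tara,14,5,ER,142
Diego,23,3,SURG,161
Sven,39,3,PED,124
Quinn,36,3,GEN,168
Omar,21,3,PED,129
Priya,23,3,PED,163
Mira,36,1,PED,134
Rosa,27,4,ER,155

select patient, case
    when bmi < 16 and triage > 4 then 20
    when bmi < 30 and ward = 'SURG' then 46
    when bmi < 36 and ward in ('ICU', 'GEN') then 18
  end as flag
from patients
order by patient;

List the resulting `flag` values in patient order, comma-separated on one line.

patient=Bob: bmi < 36 and ward in ('ICU', 'GEN') → 18
patient=Diego: bmi < 30 and ward = 'SURG' → 46
patient=Gus: (no match → NULL) → NULL
patient=Ines: bmi < 36 and ward in ('ICU', 'GEN') → 18
patient=Mira: (no match → NULL) → NULL
patient=Omar: (no match → NULL) → NULL
patient=Priya: (no match → NULL) → NULL
patient=Quinn: (no match → NULL) → NULL
patient=Rosa: (no match → NULL) → NULL
patient=Sven: (no match → NULL) → NULL
patient=Tara: bmi < 16 and triage > 4 → 20
patient=Uma: bmi < 36 and ward in ('ICU', 'GEN') → 18
patient=Wes: bmi < 30 and ward = 'SURG' → 46
patient=Xiu: bmi < 36 and ward in ('ICU', 'GEN') → 18

18, 46, NULL, 18, NULL, NULL, NULL, NULL, NULL, NULL, 20, 18, 46, 18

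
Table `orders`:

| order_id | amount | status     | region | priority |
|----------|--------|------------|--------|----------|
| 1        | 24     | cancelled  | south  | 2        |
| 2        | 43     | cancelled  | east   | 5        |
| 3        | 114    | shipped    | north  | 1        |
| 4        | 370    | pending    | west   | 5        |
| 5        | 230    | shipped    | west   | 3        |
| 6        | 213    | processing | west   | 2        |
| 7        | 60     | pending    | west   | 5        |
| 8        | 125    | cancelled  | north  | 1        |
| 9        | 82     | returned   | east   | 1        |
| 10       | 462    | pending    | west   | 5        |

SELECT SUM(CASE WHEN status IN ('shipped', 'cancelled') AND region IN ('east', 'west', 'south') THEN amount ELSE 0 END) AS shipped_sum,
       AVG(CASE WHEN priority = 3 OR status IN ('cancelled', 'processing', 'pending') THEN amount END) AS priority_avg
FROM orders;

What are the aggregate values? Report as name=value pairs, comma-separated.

[shipped_sum: status IN ('shipped', 'cancelled') AND region IN ('east', 'west', 'south')]
order_id=1: ✓ → 24
order_id=2: ✓ → 43
order_id=3: ✗
order_id=4: ✗
order_id=5: ✓ → 230
order_id=6: ✗
order_id=7: ✗
order_id=8: ✗
order_id=9: ✗
order_id=10: ✗
shipped_sum = 24 + 43 + 230 = 297
—
[priority_avg: priority = 3 OR status IN ('cancelled', 'processing', 'pending')]
order_id=1: ✓ → 24
order_id=2: ✓ → 43
order_id=3: ✗
order_id=4: ✓ → 370
order_id=5: ✓ → 230
order_id=6: ✓ → 213
order_id=7: ✓ → 60
order_id=8: ✓ → 125
order_id=9: ✗
order_id=10: ✓ → 462
priority_avg = (24 + 43 + 370 + 230 + 213 + 60 + 125 + 462) / 8 = 190.875

shipped_sum=297, priority_avg=190.875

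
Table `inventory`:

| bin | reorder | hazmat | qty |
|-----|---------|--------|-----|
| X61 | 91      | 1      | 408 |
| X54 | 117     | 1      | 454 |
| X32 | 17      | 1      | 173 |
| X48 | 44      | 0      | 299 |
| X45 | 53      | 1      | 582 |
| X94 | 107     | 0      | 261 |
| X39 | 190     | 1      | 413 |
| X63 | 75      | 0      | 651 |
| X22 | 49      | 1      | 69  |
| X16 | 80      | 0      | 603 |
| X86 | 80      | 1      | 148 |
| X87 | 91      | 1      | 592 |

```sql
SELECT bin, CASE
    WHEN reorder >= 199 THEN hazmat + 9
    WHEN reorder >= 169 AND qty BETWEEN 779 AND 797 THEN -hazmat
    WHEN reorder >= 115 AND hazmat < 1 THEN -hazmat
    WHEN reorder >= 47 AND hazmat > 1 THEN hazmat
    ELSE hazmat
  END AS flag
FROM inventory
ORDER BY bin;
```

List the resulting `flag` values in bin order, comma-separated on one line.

0, 1, 1, 1, 1, 0, 1, 1, 0, 1, 1, 0

bin=X16: ELSE → 0
bin=X22: ELSE → 1
bin=X32: ELSE → 1
bin=X39: ELSE → 1
bin=X45: ELSE → 1
bin=X48: ELSE → 0
bin=X54: ELSE → 1
bin=X61: ELSE → 1
bin=X63: ELSE → 0
bin=X86: ELSE → 1
bin=X87: ELSE → 1
bin=X94: ELSE → 0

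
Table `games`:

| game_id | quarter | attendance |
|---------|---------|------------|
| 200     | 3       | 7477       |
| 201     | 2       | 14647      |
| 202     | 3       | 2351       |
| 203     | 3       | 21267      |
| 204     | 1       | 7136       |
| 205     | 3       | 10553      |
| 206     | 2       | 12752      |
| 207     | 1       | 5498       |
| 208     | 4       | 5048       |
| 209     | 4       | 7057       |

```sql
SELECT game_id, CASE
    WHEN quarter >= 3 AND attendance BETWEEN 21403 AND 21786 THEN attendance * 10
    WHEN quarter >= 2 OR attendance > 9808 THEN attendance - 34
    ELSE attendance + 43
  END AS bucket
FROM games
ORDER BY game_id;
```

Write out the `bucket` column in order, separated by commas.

game_id=200: quarter >= 2 OR attendance > 9808 → 7443
game_id=201: quarter >= 2 OR attendance > 9808 → 14613
game_id=202: quarter >= 2 OR attendance > 9808 → 2317
game_id=203: quarter >= 2 OR attendance > 9808 → 21233
game_id=204: ELSE → 7179
game_id=205: quarter >= 2 OR attendance > 9808 → 10519
game_id=206: quarter >= 2 OR attendance > 9808 → 12718
game_id=207: ELSE → 5541
game_id=208: quarter >= 2 OR attendance > 9808 → 5014
game_id=209: quarter >= 2 OR attendance > 9808 → 7023

7443, 14613, 2317, 21233, 7179, 10519, 12718, 5541, 5014, 7023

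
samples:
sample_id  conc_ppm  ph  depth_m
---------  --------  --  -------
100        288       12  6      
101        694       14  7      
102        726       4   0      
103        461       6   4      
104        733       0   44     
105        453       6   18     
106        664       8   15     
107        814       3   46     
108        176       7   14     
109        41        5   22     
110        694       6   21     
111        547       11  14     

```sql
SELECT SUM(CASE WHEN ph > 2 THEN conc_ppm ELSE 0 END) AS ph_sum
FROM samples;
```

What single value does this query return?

sample_id=100: ✓ → 288
sample_id=101: ✓ → 694
sample_id=102: ✓ → 726
sample_id=103: ✓ → 461
sample_id=104: ✗
sample_id=105: ✓ → 453
sample_id=106: ✓ → 664
sample_id=107: ✓ → 814
sample_id=108: ✓ → 176
sample_id=109: ✓ → 41
sample_id=110: ✓ → 694
sample_id=111: ✓ → 547
ph_sum = 288 + 694 + 726 + 461 + 453 + 664 + 814 + 176 + 41 + 694 + 547 = 5558

5558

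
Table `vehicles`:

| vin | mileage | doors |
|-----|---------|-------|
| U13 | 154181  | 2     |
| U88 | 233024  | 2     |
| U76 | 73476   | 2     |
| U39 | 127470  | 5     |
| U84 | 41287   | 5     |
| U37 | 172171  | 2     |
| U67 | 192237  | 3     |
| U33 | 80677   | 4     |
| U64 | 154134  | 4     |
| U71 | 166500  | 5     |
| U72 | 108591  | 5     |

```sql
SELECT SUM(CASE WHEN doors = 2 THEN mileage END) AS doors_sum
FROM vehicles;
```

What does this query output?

632852

vin=U13: ✓ → 154181
vin=U88: ✓ → 233024
vin=U76: ✓ → 73476
vin=U39: ✗
vin=U84: ✗
vin=U37: ✓ → 172171
vin=U67: ✗
vin=U33: ✗
vin=U64: ✗
vin=U71: ✗
vin=U72: ✗
doors_sum = 154181 + 233024 + 73476 + 172171 = 632852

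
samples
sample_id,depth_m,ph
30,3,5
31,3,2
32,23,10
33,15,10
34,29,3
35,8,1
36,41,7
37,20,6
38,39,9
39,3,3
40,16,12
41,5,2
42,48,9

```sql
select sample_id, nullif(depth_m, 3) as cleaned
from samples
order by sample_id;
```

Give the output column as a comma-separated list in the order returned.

NULL, NULL, 23, 15, 29, 8, 41, 20, 39, NULL, 16, 5, 48

sample_id=30: depth_m=3 vs 3: equal → NULL
sample_id=31: depth_m=3 vs 3: equal → NULL
sample_id=32: depth_m=23 vs 3: differ → 23
sample_id=33: depth_m=15 vs 3: differ → 15
sample_id=34: depth_m=29 vs 3: differ → 29
sample_id=35: depth_m=8 vs 3: differ → 8
sample_id=36: depth_m=41 vs 3: differ → 41
sample_id=37: depth_m=20 vs 3: differ → 20
sample_id=38: depth_m=39 vs 3: differ → 39
sample_id=39: depth_m=3 vs 3: equal → NULL
sample_id=40: depth_m=16 vs 3: differ → 16
sample_id=41: depth_m=5 vs 3: differ → 5
sample_id=42: depth_m=48 vs 3: differ → 48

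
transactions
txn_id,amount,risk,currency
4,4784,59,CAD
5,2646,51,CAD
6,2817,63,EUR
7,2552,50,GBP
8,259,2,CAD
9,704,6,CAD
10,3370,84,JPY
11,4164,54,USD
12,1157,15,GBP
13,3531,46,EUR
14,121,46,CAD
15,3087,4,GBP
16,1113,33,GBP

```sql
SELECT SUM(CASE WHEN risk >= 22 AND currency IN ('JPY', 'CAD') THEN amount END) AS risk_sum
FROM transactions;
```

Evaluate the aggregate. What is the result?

txn_id=4: ✓ → 4784
txn_id=5: ✓ → 2646
txn_id=6: ✗
txn_id=7: ✗
txn_id=8: ✗
txn_id=9: ✗
txn_id=10: ✓ → 3370
txn_id=11: ✗
txn_id=12: ✗
txn_id=13: ✗
txn_id=14: ✓ → 121
txn_id=15: ✗
txn_id=16: ✗
risk_sum = 4784 + 2646 + 3370 + 121 = 10921

10921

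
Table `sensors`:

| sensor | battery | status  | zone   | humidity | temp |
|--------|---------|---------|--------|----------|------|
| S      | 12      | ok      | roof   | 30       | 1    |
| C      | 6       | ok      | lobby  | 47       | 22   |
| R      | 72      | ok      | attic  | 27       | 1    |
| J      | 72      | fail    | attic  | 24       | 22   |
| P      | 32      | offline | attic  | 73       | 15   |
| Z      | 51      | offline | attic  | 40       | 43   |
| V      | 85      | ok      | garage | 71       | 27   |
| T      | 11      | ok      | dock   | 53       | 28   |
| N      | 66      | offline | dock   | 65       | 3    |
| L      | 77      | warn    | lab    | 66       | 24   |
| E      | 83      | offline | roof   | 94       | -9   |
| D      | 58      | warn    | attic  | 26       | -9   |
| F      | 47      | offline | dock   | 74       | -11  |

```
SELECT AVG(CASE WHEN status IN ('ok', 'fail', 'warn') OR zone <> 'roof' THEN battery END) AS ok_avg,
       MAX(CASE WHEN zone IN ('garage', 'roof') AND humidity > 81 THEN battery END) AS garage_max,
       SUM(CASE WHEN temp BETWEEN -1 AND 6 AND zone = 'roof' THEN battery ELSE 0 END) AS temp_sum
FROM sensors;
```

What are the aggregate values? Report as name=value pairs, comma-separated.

ok_avg=49.0833333333, garage_max=83, temp_sum=12

[ok_avg: status IN ('ok', 'fail', 'warn') OR zone <> 'roof']
sensor=S: ✓ → 12
sensor=C: ✓ → 6
sensor=R: ✓ → 72
sensor=J: ✓ → 72
sensor=P: ✓ → 32
sensor=Z: ✓ → 51
sensor=V: ✓ → 85
sensor=T: ✓ → 11
sensor=N: ✓ → 66
sensor=L: ✓ → 77
sensor=E: ✗
sensor=D: ✓ → 58
sensor=F: ✓ → 47
ok_avg = (12 + 6 + 72 + 72 + 32 + 51 + 85 + 11 + 66 + 77 + 58 + 47) / 12 = 49.0833333333
—
[garage_max: zone IN ('garage', 'roof') AND humidity > 81]
sensor=S: ✗
sensor=C: ✗
sensor=R: ✗
sensor=J: ✗
sensor=P: ✗
sensor=Z: ✗
sensor=V: ✗
sensor=T: ✗
sensor=N: ✗
sensor=L: ✗
sensor=E: ✓ → 83
sensor=D: ✗
sensor=F: ✗
garage_max = MAX(83) = 83
—
[temp_sum: temp BETWEEN -1 AND 6 AND zone = 'roof']
sensor=S: ✓ → 12
sensor=C: ✗
sensor=R: ✗
sensor=J: ✗
sensor=P: ✗
sensor=Z: ✗
sensor=V: ✗
sensor=T: ✗
sensor=N: ✗
sensor=L: ✗
sensor=E: ✗
sensor=D: ✗
sensor=F: ✗
temp_sum = 12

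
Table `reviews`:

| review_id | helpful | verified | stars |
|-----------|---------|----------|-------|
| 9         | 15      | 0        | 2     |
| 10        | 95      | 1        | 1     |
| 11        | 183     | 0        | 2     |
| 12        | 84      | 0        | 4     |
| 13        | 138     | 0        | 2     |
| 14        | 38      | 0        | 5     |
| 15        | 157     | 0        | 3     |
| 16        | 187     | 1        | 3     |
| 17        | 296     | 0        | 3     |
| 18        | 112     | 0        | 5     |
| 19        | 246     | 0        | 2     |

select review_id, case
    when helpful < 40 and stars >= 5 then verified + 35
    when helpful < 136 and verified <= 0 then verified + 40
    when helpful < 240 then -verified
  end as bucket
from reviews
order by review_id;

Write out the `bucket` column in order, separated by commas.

40, -1, 0, 40, 0, 35, 0, -1, NULL, 40, NULL

review_id=9: helpful < 136 and verified <= 0 → 40
review_id=10: helpful < 240 → -1
review_id=11: helpful < 240 → 0
review_id=12: helpful < 136 and verified <= 0 → 40
review_id=13: helpful < 240 → 0
review_id=14: helpful < 40 and stars >= 5 → 35
review_id=15: helpful < 240 → 0
review_id=16: helpful < 240 → -1
review_id=17: (no match → NULL) → NULL
review_id=18: helpful < 136 and verified <= 0 → 40
review_id=19: (no match → NULL) → NULL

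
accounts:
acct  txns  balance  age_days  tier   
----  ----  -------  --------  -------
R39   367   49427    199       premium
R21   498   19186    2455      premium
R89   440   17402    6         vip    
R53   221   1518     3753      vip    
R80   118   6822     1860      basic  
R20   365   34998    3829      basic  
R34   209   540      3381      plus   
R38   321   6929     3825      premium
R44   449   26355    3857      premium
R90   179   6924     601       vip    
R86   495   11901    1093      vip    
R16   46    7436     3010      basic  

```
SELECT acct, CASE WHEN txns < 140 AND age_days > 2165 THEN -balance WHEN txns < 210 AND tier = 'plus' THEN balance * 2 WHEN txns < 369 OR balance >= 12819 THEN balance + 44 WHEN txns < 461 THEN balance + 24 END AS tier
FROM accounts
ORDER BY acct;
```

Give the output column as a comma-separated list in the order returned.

acct=R16: txns < 140 AND age_days > 2165 → -7436
acct=R20: txns < 369 OR balance >= 12819 → 35042
acct=R21: txns < 369 OR balance >= 12819 → 19230
acct=R34: txns < 210 AND tier = 'plus' → 1080
acct=R38: txns < 369 OR balance >= 12819 → 6973
acct=R39: txns < 369 OR balance >= 12819 → 49471
acct=R44: txns < 369 OR balance >= 12819 → 26399
acct=R53: txns < 369 OR balance >= 12819 → 1562
acct=R80: txns < 369 OR balance >= 12819 → 6866
acct=R86: (no match → NULL) → NULL
acct=R89: txns < 369 OR balance >= 12819 → 17446
acct=R90: txns < 369 OR balance >= 12819 → 6968

-7436, 35042, 19230, 1080, 6973, 49471, 26399, 1562, 6866, NULL, 17446, 6968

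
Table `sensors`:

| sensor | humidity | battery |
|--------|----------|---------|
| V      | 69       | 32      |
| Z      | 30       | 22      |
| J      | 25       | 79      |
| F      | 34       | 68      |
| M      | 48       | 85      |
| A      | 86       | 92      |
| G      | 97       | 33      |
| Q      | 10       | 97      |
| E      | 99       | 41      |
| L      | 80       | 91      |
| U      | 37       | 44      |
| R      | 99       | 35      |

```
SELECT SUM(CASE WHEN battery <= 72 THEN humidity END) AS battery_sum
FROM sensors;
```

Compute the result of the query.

465

sensor=V: ✓ → 69
sensor=Z: ✓ → 30
sensor=J: ✗
sensor=F: ✓ → 34
sensor=M: ✗
sensor=A: ✗
sensor=G: ✓ → 97
sensor=Q: ✗
sensor=E: ✓ → 99
sensor=L: ✗
sensor=U: ✓ → 37
sensor=R: ✓ → 99
battery_sum = 69 + 30 + 34 + 97 + 99 + 37 + 99 = 465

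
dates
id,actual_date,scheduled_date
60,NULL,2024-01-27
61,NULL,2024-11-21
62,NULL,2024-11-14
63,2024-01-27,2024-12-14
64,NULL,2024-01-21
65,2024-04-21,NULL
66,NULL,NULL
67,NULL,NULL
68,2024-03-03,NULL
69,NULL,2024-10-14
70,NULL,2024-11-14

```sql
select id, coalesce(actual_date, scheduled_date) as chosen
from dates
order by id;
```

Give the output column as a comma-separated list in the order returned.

id=60: actual_date=NULL, scheduled_date=2024-01-27 → 2024-01-27
id=61: actual_date=NULL, scheduled_date=2024-11-21 → 2024-11-21
id=62: actual_date=NULL, scheduled_date=2024-11-14 → 2024-11-14
id=63: actual_date=2024-01-27 → 2024-01-27
id=64: actual_date=NULL, scheduled_date=2024-01-21 → 2024-01-21
id=65: actual_date=2024-04-21 → 2024-04-21
id=66: actual_date=NULL, scheduled_date=NULL (all NULL) → NULL
id=67: actual_date=NULL, scheduled_date=NULL (all NULL) → NULL
id=68: actual_date=2024-03-03 → 2024-03-03
id=69: actual_date=NULL, scheduled_date=2024-10-14 → 2024-10-14
id=70: actual_date=NULL, scheduled_date=2024-11-14 → 2024-11-14

2024-01-27, 2024-11-21, 2024-11-14, 2024-01-27, 2024-01-21, 2024-04-21, NULL, NULL, 2024-03-03, 2024-10-14, 2024-11-14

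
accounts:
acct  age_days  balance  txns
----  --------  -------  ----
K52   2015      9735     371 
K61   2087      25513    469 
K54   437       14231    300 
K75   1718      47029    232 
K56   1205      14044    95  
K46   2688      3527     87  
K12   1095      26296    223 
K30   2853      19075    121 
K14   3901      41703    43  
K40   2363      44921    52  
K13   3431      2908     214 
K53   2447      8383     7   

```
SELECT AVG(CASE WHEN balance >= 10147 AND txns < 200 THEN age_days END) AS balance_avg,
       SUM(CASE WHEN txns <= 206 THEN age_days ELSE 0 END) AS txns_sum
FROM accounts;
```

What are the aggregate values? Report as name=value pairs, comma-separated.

[balance_avg: balance >= 10147 AND txns < 200]
acct=K52: ✗
acct=K61: ✗
acct=K54: ✗
acct=K75: ✗
acct=K56: ✓ → 1205
acct=K46: ✗
acct=K12: ✗
acct=K30: ✓ → 2853
acct=K14: ✓ → 3901
acct=K40: ✓ → 2363
acct=K13: ✗
acct=K53: ✗
balance_avg = (1205 + 2853 + 3901 + 2363) / 4 = 2580.5
—
[txns_sum: txns <= 206]
acct=K52: ✗
acct=K61: ✗
acct=K54: ✗
acct=K75: ✗
acct=K56: ✓ → 1205
acct=K46: ✓ → 2688
acct=K12: ✗
acct=K30: ✓ → 2853
acct=K14: ✓ → 3901
acct=K40: ✓ → 2363
acct=K13: ✗
acct=K53: ✓ → 2447
txns_sum = 1205 + 2688 + 2853 + 3901 + 2363 + 2447 = 15457

balance_avg=2580.5, txns_sum=15457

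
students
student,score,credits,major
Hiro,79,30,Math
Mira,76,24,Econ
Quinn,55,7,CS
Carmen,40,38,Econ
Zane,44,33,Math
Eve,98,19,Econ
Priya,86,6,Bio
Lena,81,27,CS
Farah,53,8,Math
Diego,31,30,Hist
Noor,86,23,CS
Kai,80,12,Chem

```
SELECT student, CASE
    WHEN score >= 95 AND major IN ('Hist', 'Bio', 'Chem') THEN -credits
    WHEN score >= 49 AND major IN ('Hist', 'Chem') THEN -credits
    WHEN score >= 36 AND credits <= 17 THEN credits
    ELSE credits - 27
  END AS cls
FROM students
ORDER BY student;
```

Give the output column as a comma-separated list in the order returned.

student=Carmen: ELSE → 11
student=Diego: ELSE → 3
student=Eve: ELSE → -8
student=Farah: score >= 36 AND credits <= 17 → 8
student=Hiro: ELSE → 3
student=Kai: score >= 49 AND major IN ('Hist', 'Chem') → -12
student=Lena: ELSE → 0
student=Mira: ELSE → -3
student=Noor: ELSE → -4
student=Priya: score >= 36 AND credits <= 17 → 6
student=Quinn: score >= 36 AND credits <= 17 → 7
student=Zane: ELSE → 6

11, 3, -8, 8, 3, -12, 0, -3, -4, 6, 7, 6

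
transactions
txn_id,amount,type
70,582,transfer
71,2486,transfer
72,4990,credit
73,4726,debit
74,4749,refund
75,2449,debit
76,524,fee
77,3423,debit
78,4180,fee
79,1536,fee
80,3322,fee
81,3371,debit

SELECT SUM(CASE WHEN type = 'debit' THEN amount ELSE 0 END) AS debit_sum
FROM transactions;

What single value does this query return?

13969

txn_id=70: ✗
txn_id=71: ✗
txn_id=72: ✗
txn_id=73: ✓ → 4726
txn_id=74: ✗
txn_id=75: ✓ → 2449
txn_id=76: ✗
txn_id=77: ✓ → 3423
txn_id=78: ✗
txn_id=79: ✗
txn_id=80: ✗
txn_id=81: ✓ → 3371
debit_sum = 4726 + 2449 + 3423 + 3371 = 13969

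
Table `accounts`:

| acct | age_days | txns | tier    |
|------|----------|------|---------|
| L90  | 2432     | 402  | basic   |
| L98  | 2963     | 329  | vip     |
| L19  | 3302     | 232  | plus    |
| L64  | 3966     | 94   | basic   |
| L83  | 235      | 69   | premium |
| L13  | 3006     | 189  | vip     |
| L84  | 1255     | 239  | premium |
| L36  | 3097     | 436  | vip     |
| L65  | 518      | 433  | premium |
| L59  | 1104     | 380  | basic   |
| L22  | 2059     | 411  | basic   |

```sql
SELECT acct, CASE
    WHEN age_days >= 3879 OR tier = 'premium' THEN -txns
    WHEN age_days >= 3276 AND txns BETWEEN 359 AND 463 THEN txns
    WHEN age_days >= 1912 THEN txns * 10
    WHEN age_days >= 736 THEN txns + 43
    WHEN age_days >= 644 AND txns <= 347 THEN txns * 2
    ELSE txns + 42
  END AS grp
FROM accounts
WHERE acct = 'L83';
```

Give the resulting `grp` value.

-69

acct = L83: age_days=235, txns=69, tier=premium.
age_days >= 3879 OR tier = 'premium' → true → -69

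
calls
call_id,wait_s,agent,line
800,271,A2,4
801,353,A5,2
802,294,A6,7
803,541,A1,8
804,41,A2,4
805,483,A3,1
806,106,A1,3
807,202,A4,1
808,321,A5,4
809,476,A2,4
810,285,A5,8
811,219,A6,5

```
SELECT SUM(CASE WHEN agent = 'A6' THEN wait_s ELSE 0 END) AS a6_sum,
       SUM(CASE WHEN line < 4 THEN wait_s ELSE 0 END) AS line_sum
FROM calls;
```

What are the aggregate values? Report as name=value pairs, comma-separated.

a6_sum=513, line_sum=1144

[a6_sum: agent = 'A6']
call_id=800: ✗
call_id=801: ✗
call_id=802: ✓ → 294
call_id=803: ✗
call_id=804: ✗
call_id=805: ✗
call_id=806: ✗
call_id=807: ✗
call_id=808: ✗
call_id=809: ✗
call_id=810: ✗
call_id=811: ✓ → 219
a6_sum = 294 + 219 = 513
—
[line_sum: line < 4]
call_id=800: ✗
call_id=801: ✓ → 353
call_id=802: ✗
call_id=803: ✗
call_id=804: ✗
call_id=805: ✓ → 483
call_id=806: ✓ → 106
call_id=807: ✓ → 202
call_id=808: ✗
call_id=809: ✗
call_id=810: ✗
call_id=811: ✗
line_sum = 353 + 483 + 106 + 202 = 1144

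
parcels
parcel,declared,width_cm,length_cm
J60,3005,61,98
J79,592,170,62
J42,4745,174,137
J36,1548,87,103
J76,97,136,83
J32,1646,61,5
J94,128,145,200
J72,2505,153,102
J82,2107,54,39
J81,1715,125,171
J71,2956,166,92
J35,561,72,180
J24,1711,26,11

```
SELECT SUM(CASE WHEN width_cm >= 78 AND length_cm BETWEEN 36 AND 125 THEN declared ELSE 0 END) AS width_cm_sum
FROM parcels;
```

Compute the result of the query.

parcel=J60: ✗
parcel=J79: ✓ → 592
parcel=J42: ✗
parcel=J36: ✓ → 1548
parcel=J76: ✓ → 97
parcel=J32: ✗
parcel=J94: ✗
parcel=J72: ✓ → 2505
parcel=J82: ✗
parcel=J81: ✗
parcel=J71: ✓ → 2956
parcel=J35: ✗
parcel=J24: ✗
width_cm_sum = 592 + 1548 + 97 + 2505 + 2956 = 7698

7698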